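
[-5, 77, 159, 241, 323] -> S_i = -5 + 82*i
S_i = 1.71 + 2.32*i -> [1.71, 4.03, 6.35, 8.67, 10.99]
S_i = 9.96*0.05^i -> [9.96, 0.5, 0.02, 0.0, 0.0]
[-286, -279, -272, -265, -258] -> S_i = -286 + 7*i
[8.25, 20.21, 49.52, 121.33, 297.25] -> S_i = 8.25*2.45^i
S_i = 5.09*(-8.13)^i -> [5.09, -41.38, 336.43, -2735.2, 22237.19]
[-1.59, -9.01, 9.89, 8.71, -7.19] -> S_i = Random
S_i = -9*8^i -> [-9, -72, -576, -4608, -36864]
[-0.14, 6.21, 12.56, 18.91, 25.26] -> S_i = -0.14 + 6.35*i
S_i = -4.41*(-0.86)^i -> [-4.41, 3.79, -3.26, 2.81, -2.41]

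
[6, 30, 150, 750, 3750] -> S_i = 6*5^i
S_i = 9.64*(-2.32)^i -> [9.64, -22.36, 51.89, -120.38, 279.27]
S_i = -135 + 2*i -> [-135, -133, -131, -129, -127]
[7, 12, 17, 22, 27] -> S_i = 7 + 5*i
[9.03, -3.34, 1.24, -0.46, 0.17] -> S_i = 9.03*(-0.37)^i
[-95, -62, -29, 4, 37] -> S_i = -95 + 33*i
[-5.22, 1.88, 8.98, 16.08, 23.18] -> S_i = -5.22 + 7.10*i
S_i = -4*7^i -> [-4, -28, -196, -1372, -9604]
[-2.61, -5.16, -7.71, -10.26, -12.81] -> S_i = -2.61 + -2.55*i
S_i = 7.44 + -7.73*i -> [7.44, -0.29, -8.02, -15.75, -23.48]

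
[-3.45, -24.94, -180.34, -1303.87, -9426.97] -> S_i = -3.45*7.23^i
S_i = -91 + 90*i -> [-91, -1, 89, 179, 269]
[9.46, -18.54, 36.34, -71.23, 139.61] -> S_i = 9.46*(-1.96)^i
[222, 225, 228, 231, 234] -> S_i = 222 + 3*i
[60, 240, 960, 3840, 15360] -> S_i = 60*4^i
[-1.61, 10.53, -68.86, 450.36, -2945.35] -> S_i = -1.61*(-6.54)^i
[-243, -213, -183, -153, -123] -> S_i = -243 + 30*i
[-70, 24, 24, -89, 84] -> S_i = Random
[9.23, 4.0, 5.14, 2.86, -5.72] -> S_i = Random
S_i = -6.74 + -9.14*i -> [-6.74, -15.88, -25.02, -34.16, -43.3]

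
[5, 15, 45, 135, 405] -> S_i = 5*3^i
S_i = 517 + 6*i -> [517, 523, 529, 535, 541]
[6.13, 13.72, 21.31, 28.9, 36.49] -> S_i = 6.13 + 7.59*i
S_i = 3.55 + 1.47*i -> [3.55, 5.02, 6.49, 7.96, 9.43]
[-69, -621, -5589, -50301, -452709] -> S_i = -69*9^i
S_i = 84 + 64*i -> [84, 148, 212, 276, 340]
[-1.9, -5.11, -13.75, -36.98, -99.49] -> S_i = -1.90*2.69^i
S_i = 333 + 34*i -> [333, 367, 401, 435, 469]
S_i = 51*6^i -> [51, 306, 1836, 11016, 66096]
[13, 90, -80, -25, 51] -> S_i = Random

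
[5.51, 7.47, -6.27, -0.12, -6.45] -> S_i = Random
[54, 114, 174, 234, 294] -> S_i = 54 + 60*i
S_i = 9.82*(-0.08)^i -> [9.82, -0.79, 0.06, -0.01, 0.0]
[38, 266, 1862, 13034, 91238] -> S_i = 38*7^i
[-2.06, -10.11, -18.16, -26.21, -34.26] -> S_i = -2.06 + -8.05*i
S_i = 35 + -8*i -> [35, 27, 19, 11, 3]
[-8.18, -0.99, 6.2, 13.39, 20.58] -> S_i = -8.18 + 7.19*i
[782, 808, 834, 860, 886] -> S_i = 782 + 26*i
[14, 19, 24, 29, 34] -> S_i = 14 + 5*i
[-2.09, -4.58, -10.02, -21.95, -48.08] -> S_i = -2.09*2.19^i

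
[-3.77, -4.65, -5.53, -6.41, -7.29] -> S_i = -3.77 + -0.88*i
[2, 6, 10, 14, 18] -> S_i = 2 + 4*i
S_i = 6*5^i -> [6, 30, 150, 750, 3750]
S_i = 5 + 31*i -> [5, 36, 67, 98, 129]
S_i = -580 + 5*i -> [-580, -575, -570, -565, -560]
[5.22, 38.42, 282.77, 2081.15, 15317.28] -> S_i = 5.22*7.36^i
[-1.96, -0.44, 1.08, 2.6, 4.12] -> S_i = -1.96 + 1.52*i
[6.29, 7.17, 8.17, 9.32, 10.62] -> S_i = 6.29*1.14^i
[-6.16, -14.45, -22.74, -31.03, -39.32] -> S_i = -6.16 + -8.29*i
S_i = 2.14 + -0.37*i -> [2.14, 1.77, 1.4, 1.03, 0.66]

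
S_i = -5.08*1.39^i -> [-5.08, -7.06, -9.82, -13.64, -18.96]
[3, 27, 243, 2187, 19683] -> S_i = 3*9^i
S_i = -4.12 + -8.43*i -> [-4.12, -12.55, -20.98, -29.41, -37.84]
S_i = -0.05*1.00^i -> [-0.05, -0.05, -0.05, -0.05, -0.05]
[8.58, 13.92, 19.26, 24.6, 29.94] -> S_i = 8.58 + 5.34*i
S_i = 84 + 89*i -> [84, 173, 262, 351, 440]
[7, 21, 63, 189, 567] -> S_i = 7*3^i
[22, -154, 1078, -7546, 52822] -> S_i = 22*-7^i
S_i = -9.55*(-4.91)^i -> [-9.55, 46.89, -230.23, 1130.44, -5550.46]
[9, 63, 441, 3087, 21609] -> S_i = 9*7^i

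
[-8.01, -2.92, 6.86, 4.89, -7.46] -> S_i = Random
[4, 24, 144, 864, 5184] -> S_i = 4*6^i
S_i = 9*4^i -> [9, 36, 144, 576, 2304]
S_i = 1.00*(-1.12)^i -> [1.0, -1.12, 1.25, -1.4, 1.57]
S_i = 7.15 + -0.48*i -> [7.15, 6.67, 6.19, 5.71, 5.23]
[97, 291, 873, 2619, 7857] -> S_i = 97*3^i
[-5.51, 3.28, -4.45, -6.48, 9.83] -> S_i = Random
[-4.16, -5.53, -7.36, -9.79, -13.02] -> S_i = -4.16*1.33^i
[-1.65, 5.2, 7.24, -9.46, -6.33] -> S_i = Random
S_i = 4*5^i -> [4, 20, 100, 500, 2500]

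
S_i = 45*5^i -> [45, 225, 1125, 5625, 28125]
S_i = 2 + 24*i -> [2, 26, 50, 74, 98]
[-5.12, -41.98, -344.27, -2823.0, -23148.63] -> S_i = -5.12*8.20^i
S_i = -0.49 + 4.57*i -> [-0.49, 4.08, 8.65, 13.22, 17.79]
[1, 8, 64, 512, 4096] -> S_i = 1*8^i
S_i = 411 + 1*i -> [411, 412, 413, 414, 415]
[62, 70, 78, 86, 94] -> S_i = 62 + 8*i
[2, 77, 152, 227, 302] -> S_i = 2 + 75*i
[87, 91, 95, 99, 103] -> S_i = 87 + 4*i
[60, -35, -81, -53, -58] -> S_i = Random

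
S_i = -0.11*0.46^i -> [-0.11, -0.05, -0.02, -0.01, -0.0]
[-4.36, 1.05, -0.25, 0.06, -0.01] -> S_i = -4.36*(-0.24)^i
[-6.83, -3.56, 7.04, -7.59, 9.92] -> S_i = Random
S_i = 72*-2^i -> [72, -144, 288, -576, 1152]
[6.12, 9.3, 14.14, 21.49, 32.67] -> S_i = 6.12*1.52^i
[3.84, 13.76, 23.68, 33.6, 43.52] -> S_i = 3.84 + 9.92*i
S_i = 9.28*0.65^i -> [9.28, 6.03, 3.92, 2.55, 1.66]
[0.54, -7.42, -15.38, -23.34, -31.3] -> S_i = 0.54 + -7.96*i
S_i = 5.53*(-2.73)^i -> [5.53, -15.1, 41.21, -112.52, 307.17]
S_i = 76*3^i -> [76, 228, 684, 2052, 6156]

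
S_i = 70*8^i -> [70, 560, 4480, 35840, 286720]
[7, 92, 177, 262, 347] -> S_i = 7 + 85*i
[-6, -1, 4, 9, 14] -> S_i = -6 + 5*i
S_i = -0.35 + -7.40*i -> [-0.35, -7.75, -15.15, -22.55, -29.95]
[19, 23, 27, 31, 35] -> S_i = 19 + 4*i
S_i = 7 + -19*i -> [7, -12, -31, -50, -69]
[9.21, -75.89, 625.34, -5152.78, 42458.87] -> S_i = 9.21*(-8.24)^i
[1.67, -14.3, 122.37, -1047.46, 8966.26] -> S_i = 1.67*(-8.56)^i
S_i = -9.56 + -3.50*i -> [-9.56, -13.06, -16.56, -20.06, -23.56]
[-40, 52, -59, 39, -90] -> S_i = Random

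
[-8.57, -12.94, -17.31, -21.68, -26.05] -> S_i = -8.57 + -4.37*i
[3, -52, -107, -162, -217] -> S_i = 3 + -55*i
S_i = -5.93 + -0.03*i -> [-5.93, -5.96, -5.99, -6.02, -6.05]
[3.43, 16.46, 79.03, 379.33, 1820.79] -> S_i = 3.43*4.80^i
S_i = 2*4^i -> [2, 8, 32, 128, 512]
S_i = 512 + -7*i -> [512, 505, 498, 491, 484]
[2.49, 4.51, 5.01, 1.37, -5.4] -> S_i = Random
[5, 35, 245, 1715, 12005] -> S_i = 5*7^i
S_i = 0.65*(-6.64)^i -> [0.65, -4.32, 28.66, -190.29, 1263.53]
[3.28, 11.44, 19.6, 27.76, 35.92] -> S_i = 3.28 + 8.16*i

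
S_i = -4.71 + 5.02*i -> [-4.71, 0.31, 5.33, 10.35, 15.37]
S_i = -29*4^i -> [-29, -116, -464, -1856, -7424]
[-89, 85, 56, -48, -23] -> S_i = Random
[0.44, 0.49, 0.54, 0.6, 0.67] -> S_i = 0.44*1.11^i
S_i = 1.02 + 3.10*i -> [1.02, 4.12, 7.22, 10.32, 13.42]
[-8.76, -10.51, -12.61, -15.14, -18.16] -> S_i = -8.76*1.20^i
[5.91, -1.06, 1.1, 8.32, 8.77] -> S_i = Random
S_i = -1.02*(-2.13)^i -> [-1.02, 2.17, -4.63, 9.86, -21.0]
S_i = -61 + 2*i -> [-61, -59, -57, -55, -53]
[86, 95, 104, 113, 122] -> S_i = 86 + 9*i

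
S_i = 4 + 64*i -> [4, 68, 132, 196, 260]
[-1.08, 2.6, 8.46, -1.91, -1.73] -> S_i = Random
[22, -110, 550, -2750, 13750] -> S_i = 22*-5^i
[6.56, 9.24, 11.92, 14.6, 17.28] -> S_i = 6.56 + 2.68*i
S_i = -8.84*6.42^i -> [-8.84, -56.75, -364.35, -2339.15, -15017.32]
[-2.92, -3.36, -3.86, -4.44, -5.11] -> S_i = -2.92*1.15^i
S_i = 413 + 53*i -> [413, 466, 519, 572, 625]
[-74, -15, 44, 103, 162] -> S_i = -74 + 59*i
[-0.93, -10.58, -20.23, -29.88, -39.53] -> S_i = -0.93 + -9.65*i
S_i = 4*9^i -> [4, 36, 324, 2916, 26244]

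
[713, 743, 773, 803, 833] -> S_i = 713 + 30*i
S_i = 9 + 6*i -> [9, 15, 21, 27, 33]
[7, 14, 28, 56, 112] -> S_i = 7*2^i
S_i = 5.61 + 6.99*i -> [5.61, 12.6, 19.59, 26.58, 33.57]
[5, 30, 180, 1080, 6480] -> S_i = 5*6^i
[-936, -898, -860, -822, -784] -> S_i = -936 + 38*i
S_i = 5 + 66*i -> [5, 71, 137, 203, 269]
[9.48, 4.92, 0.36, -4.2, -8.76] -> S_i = 9.48 + -4.56*i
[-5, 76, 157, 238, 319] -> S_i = -5 + 81*i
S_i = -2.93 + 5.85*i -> [-2.93, 2.92, 8.77, 14.62, 20.47]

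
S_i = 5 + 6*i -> [5, 11, 17, 23, 29]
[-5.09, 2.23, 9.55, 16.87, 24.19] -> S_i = -5.09 + 7.32*i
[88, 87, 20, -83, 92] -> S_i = Random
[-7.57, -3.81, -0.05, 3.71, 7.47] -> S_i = -7.57 + 3.76*i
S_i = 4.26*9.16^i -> [4.26, 39.02, 357.44, 3274.13, 29991.04]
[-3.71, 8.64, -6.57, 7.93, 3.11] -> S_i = Random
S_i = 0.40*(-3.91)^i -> [0.4, -1.56, 6.12, -23.91, 93.49]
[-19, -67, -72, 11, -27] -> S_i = Random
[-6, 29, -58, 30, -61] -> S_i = Random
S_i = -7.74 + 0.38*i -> [-7.74, -7.36, -6.98, -6.6, -6.22]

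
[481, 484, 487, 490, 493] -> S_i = 481 + 3*i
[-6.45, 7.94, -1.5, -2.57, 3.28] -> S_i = Random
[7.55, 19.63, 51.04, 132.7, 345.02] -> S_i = 7.55*2.60^i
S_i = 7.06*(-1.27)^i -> [7.06, -8.97, 11.39, -14.46, 18.37]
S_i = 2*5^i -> [2, 10, 50, 250, 1250]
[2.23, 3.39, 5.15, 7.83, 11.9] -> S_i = 2.23*1.52^i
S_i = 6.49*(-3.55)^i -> [6.49, -23.04, 81.79, -290.36, 1030.76]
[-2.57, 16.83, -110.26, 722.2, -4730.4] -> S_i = -2.57*(-6.55)^i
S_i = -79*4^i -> [-79, -316, -1264, -5056, -20224]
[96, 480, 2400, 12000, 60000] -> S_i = 96*5^i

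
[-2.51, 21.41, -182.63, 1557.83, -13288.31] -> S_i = -2.51*(-8.53)^i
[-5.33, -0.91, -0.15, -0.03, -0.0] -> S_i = -5.33*0.17^i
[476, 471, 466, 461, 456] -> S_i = 476 + -5*i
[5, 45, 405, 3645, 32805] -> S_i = 5*9^i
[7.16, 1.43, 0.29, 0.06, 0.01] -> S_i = 7.16*0.20^i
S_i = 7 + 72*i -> [7, 79, 151, 223, 295]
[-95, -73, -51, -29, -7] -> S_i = -95 + 22*i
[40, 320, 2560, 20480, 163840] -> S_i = 40*8^i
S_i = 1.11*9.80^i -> [1.11, 10.88, 106.6, 1044.72, 10238.29]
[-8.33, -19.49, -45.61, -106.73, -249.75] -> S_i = -8.33*2.34^i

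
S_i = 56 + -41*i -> [56, 15, -26, -67, -108]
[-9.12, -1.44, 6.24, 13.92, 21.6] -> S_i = -9.12 + 7.68*i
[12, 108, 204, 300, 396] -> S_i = 12 + 96*i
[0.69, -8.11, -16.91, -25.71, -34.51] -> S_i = 0.69 + -8.80*i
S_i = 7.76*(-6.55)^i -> [7.76, -50.83, 332.92, -2180.65, 14283.25]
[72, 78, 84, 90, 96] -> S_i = 72 + 6*i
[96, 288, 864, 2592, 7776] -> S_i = 96*3^i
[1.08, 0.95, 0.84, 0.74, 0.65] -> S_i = 1.08*0.88^i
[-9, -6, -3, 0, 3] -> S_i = -9 + 3*i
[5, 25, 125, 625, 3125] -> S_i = 5*5^i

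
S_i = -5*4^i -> [-5, -20, -80, -320, -1280]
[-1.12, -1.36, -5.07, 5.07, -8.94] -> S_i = Random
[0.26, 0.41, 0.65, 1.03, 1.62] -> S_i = 0.26*1.58^i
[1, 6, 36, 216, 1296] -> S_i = 1*6^i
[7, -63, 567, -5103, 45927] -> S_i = 7*-9^i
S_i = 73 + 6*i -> [73, 79, 85, 91, 97]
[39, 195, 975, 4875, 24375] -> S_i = 39*5^i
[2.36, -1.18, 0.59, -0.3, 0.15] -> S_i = 2.36*(-0.50)^i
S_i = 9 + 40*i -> [9, 49, 89, 129, 169]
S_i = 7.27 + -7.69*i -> [7.27, -0.42, -8.11, -15.8, -23.49]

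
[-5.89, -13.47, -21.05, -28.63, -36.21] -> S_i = -5.89 + -7.58*i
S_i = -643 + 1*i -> [-643, -642, -641, -640, -639]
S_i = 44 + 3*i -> [44, 47, 50, 53, 56]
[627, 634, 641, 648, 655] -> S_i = 627 + 7*i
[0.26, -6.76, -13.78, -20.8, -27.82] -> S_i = 0.26 + -7.02*i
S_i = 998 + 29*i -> [998, 1027, 1056, 1085, 1114]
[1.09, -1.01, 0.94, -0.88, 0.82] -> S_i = 1.09*(-0.93)^i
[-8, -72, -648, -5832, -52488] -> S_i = -8*9^i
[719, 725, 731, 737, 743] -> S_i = 719 + 6*i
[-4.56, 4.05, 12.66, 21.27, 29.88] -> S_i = -4.56 + 8.61*i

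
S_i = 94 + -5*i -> [94, 89, 84, 79, 74]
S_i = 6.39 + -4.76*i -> [6.39, 1.63, -3.13, -7.89, -12.65]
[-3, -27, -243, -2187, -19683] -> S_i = -3*9^i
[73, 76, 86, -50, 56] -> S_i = Random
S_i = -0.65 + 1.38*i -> [-0.65, 0.73, 2.11, 3.49, 4.87]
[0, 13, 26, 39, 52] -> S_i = 0 + 13*i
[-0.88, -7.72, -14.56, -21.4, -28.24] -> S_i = -0.88 + -6.84*i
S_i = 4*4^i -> [4, 16, 64, 256, 1024]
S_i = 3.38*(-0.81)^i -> [3.38, -2.74, 2.22, -1.8, 1.45]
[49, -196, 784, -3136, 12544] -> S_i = 49*-4^i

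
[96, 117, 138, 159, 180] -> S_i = 96 + 21*i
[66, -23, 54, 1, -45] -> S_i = Random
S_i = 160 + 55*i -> [160, 215, 270, 325, 380]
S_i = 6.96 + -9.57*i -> [6.96, -2.61, -12.18, -21.75, -31.32]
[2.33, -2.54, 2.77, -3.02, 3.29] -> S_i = 2.33*(-1.09)^i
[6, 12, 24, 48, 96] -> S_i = 6*2^i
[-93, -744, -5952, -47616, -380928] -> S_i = -93*8^i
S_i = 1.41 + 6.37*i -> [1.41, 7.78, 14.15, 20.52, 26.89]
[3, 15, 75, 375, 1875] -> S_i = 3*5^i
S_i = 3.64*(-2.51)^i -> [3.64, -9.14, 22.93, -57.56, 144.48]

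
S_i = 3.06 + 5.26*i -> [3.06, 8.32, 13.58, 18.84, 24.1]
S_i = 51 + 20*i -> [51, 71, 91, 111, 131]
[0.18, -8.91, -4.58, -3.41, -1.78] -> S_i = Random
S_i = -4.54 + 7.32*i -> [-4.54, 2.78, 10.1, 17.42, 24.74]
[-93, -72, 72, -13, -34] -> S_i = Random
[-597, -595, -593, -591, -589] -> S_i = -597 + 2*i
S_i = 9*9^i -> [9, 81, 729, 6561, 59049]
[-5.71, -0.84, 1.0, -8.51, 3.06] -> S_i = Random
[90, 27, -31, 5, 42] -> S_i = Random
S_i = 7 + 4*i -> [7, 11, 15, 19, 23]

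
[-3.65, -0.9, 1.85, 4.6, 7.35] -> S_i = -3.65 + 2.75*i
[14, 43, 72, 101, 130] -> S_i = 14 + 29*i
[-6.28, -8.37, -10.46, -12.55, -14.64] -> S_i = -6.28 + -2.09*i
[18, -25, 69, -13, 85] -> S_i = Random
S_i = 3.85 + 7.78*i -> [3.85, 11.63, 19.41, 27.19, 34.97]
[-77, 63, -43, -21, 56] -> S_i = Random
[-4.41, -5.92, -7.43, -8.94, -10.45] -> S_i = -4.41 + -1.51*i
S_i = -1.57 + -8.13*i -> [-1.57, -9.7, -17.83, -25.96, -34.09]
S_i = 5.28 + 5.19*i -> [5.28, 10.47, 15.66, 20.85, 26.04]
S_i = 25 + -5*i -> [25, 20, 15, 10, 5]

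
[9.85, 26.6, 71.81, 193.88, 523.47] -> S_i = 9.85*2.70^i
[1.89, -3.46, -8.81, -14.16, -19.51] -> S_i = 1.89 + -5.35*i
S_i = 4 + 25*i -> [4, 29, 54, 79, 104]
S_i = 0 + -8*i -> [0, -8, -16, -24, -32]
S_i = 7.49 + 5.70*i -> [7.49, 13.19, 18.89, 24.59, 30.29]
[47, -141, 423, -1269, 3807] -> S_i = 47*-3^i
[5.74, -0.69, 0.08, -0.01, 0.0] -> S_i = 5.74*(-0.12)^i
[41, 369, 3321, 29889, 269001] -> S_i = 41*9^i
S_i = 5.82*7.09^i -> [5.82, 41.26, 292.56, 2074.25, 14706.45]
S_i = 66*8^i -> [66, 528, 4224, 33792, 270336]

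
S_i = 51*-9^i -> [51, -459, 4131, -37179, 334611]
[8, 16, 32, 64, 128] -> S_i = 8*2^i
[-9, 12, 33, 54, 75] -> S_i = -9 + 21*i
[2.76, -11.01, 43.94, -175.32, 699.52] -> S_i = 2.76*(-3.99)^i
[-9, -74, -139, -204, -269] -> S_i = -9 + -65*i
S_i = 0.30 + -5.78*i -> [0.3, -5.48, -11.26, -17.04, -22.82]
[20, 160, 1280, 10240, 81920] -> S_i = 20*8^i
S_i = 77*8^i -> [77, 616, 4928, 39424, 315392]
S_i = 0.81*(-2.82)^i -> [0.81, -2.28, 6.44, -18.16, 51.22]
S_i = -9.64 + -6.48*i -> [-9.64, -16.12, -22.6, -29.08, -35.56]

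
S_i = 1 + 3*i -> [1, 4, 7, 10, 13]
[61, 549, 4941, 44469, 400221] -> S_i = 61*9^i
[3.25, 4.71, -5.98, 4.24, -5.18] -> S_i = Random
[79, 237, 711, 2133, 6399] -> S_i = 79*3^i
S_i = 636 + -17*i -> [636, 619, 602, 585, 568]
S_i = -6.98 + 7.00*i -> [-6.98, 0.02, 7.02, 14.02, 21.02]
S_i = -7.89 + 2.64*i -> [-7.89, -5.25, -2.61, 0.03, 2.67]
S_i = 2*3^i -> [2, 6, 18, 54, 162]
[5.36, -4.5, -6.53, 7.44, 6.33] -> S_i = Random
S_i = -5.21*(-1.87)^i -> [-5.21, 9.74, -18.22, 34.07, -63.71]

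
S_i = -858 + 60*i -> [-858, -798, -738, -678, -618]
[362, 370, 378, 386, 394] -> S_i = 362 + 8*i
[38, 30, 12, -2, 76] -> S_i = Random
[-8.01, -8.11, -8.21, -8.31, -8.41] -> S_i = -8.01 + -0.10*i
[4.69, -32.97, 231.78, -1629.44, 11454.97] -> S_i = 4.69*(-7.03)^i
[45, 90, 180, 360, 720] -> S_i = 45*2^i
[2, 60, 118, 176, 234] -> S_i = 2 + 58*i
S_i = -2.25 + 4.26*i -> [-2.25, 2.01, 6.27, 10.53, 14.79]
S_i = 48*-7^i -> [48, -336, 2352, -16464, 115248]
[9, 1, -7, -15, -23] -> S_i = 9 + -8*i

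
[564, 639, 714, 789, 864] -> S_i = 564 + 75*i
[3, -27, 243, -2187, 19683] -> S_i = 3*-9^i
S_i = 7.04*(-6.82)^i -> [7.04, -48.01, 327.45, -2233.19, 15230.36]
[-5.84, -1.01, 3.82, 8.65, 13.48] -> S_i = -5.84 + 4.83*i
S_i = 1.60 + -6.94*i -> [1.6, -5.34, -12.28, -19.22, -26.16]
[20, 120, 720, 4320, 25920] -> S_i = 20*6^i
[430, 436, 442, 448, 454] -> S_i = 430 + 6*i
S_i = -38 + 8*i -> [-38, -30, -22, -14, -6]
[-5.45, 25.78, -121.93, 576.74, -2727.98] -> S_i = -5.45*(-4.73)^i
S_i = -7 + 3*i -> [-7, -4, -1, 2, 5]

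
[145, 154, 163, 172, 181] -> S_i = 145 + 9*i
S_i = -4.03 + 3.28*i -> [-4.03, -0.75, 2.53, 5.81, 9.09]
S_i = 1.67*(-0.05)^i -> [1.67, -0.08, 0.0, -0.0, 0.0]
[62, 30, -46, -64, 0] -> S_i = Random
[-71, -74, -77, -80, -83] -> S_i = -71 + -3*i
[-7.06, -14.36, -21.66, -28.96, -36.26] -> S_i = -7.06 + -7.30*i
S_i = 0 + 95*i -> [0, 95, 190, 285, 380]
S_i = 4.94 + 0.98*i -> [4.94, 5.92, 6.9, 7.88, 8.86]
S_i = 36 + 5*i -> [36, 41, 46, 51, 56]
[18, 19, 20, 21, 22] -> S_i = 18 + 1*i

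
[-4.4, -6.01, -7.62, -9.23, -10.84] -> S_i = -4.40 + -1.61*i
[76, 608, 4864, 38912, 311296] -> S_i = 76*8^i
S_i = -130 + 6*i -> [-130, -124, -118, -112, -106]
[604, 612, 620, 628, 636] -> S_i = 604 + 8*i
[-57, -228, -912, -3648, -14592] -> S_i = -57*4^i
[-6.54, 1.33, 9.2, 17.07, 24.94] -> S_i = -6.54 + 7.87*i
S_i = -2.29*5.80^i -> [-2.29, -13.28, -77.04, -446.81, -2591.48]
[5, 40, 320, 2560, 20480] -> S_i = 5*8^i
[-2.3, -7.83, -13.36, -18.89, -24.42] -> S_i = -2.30 + -5.53*i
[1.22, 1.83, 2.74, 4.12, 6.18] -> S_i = 1.22*1.50^i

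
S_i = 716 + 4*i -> [716, 720, 724, 728, 732]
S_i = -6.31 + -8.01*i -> [-6.31, -14.32, -22.33, -30.34, -38.35]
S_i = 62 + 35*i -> [62, 97, 132, 167, 202]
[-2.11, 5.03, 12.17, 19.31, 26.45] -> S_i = -2.11 + 7.14*i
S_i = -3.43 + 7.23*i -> [-3.43, 3.8, 11.03, 18.26, 25.49]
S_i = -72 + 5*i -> [-72, -67, -62, -57, -52]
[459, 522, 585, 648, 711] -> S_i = 459 + 63*i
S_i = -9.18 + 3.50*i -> [-9.18, -5.68, -2.18, 1.32, 4.82]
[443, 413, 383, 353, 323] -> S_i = 443 + -30*i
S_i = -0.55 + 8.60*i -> [-0.55, 8.05, 16.65, 25.25, 33.85]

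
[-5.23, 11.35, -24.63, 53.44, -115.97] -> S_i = -5.23*(-2.17)^i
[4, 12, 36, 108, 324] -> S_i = 4*3^i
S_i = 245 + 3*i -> [245, 248, 251, 254, 257]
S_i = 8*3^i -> [8, 24, 72, 216, 648]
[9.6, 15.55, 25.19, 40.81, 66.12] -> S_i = 9.60*1.62^i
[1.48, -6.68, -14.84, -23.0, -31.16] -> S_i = 1.48 + -8.16*i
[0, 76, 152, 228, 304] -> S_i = 0 + 76*i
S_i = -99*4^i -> [-99, -396, -1584, -6336, -25344]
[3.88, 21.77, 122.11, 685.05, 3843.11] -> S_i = 3.88*5.61^i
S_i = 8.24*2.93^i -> [8.24, 24.14, 70.74, 207.27, 607.29]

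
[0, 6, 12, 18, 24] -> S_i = 0 + 6*i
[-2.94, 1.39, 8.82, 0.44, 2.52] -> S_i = Random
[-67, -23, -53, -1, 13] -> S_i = Random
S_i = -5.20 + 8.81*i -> [-5.2, 3.61, 12.42, 21.23, 30.04]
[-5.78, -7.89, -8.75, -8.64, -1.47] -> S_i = Random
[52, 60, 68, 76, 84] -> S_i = 52 + 8*i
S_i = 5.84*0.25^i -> [5.84, 1.46, 0.36, 0.09, 0.02]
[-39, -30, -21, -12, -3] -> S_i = -39 + 9*i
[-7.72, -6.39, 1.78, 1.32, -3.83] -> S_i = Random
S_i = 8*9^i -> [8, 72, 648, 5832, 52488]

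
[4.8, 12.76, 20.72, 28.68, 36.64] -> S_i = 4.80 + 7.96*i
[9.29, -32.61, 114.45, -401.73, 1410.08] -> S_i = 9.29*(-3.51)^i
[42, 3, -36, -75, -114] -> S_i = 42 + -39*i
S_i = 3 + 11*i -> [3, 14, 25, 36, 47]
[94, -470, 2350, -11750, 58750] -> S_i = 94*-5^i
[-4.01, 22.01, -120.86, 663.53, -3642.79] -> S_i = -4.01*(-5.49)^i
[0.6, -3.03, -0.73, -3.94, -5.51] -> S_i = Random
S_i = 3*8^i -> [3, 24, 192, 1536, 12288]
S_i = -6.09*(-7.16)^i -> [-6.09, 43.6, -312.21, 2235.41, -16005.51]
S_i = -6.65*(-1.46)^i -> [-6.65, 9.71, -14.18, 20.7, -30.22]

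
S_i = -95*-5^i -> [-95, 475, -2375, 11875, -59375]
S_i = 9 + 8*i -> [9, 17, 25, 33, 41]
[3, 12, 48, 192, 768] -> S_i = 3*4^i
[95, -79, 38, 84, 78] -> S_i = Random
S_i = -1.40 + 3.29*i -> [-1.4, 1.89, 5.18, 8.47, 11.76]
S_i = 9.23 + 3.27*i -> [9.23, 12.5, 15.77, 19.04, 22.31]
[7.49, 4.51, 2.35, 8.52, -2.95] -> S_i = Random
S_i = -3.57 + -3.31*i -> [-3.57, -6.88, -10.19, -13.5, -16.81]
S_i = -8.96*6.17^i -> [-8.96, -55.28, -341.1, -2104.57, -12985.2]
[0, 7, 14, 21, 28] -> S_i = 0 + 7*i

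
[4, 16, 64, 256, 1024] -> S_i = 4*4^i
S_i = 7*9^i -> [7, 63, 567, 5103, 45927]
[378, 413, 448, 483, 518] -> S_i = 378 + 35*i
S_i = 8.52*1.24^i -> [8.52, 10.56, 13.1, 16.24, 20.14]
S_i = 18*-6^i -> [18, -108, 648, -3888, 23328]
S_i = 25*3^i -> [25, 75, 225, 675, 2025]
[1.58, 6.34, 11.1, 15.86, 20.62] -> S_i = 1.58 + 4.76*i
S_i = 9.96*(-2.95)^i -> [9.96, -29.38, 86.68, -255.7, 754.31]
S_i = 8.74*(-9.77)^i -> [8.74, -85.39, 834.26, -8150.7, 79632.38]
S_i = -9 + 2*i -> [-9, -7, -5, -3, -1]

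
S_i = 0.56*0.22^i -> [0.56, 0.12, 0.03, 0.01, 0.0]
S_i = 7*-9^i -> [7, -63, 567, -5103, 45927]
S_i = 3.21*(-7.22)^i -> [3.21, -23.18, 167.33, -1208.14, 8722.76]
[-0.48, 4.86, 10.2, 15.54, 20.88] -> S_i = -0.48 + 5.34*i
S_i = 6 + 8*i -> [6, 14, 22, 30, 38]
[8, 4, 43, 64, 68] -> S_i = Random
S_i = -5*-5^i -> [-5, 25, -125, 625, -3125]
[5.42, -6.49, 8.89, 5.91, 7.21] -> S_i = Random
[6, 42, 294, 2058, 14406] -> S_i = 6*7^i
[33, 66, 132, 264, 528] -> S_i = 33*2^i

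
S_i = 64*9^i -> [64, 576, 5184, 46656, 419904]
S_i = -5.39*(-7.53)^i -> [-5.39, 40.59, -305.62, 2301.3, -17328.81]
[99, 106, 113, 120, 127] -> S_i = 99 + 7*i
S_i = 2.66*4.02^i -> [2.66, 10.69, 42.99, 172.81, 694.68]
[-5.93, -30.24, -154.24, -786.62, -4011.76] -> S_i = -5.93*5.10^i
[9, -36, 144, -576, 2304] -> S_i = 9*-4^i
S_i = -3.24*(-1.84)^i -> [-3.24, 5.96, -10.97, 20.18, -37.14]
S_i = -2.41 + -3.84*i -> [-2.41, -6.25, -10.09, -13.93, -17.77]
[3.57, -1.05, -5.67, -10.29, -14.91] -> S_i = 3.57 + -4.62*i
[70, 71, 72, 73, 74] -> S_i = 70 + 1*i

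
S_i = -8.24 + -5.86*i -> [-8.24, -14.1, -19.96, -25.82, -31.68]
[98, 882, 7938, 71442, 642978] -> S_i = 98*9^i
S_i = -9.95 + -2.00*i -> [-9.95, -11.95, -13.95, -15.95, -17.95]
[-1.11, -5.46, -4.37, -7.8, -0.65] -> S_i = Random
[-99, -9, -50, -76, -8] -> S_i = Random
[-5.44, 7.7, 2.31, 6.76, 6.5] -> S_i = Random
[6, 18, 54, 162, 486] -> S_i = 6*3^i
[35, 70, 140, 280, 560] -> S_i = 35*2^i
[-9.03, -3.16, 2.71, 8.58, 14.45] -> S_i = -9.03 + 5.87*i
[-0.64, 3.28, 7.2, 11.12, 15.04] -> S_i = -0.64 + 3.92*i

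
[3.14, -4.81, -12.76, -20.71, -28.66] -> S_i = 3.14 + -7.95*i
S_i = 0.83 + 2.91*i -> [0.83, 3.74, 6.65, 9.56, 12.47]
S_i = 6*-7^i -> [6, -42, 294, -2058, 14406]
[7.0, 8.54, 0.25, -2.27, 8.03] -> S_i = Random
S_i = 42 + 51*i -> [42, 93, 144, 195, 246]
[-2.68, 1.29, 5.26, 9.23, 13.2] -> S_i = -2.68 + 3.97*i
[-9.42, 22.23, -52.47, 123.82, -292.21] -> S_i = -9.42*(-2.36)^i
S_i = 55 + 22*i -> [55, 77, 99, 121, 143]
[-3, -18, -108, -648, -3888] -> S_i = -3*6^i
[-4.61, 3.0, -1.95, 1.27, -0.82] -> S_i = -4.61*(-0.65)^i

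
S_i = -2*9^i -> [-2, -18, -162, -1458, -13122]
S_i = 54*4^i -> [54, 216, 864, 3456, 13824]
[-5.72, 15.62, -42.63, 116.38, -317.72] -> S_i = -5.72*(-2.73)^i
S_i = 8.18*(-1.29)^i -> [8.18, -10.55, 13.61, -17.56, 22.65]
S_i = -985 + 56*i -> [-985, -929, -873, -817, -761]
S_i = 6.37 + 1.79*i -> [6.37, 8.16, 9.95, 11.74, 13.53]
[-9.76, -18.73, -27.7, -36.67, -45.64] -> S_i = -9.76 + -8.97*i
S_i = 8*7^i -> [8, 56, 392, 2744, 19208]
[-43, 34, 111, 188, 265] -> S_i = -43 + 77*i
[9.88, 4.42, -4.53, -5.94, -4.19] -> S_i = Random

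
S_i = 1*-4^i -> [1, -4, 16, -64, 256]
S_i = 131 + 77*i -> [131, 208, 285, 362, 439]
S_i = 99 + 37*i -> [99, 136, 173, 210, 247]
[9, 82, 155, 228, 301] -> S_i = 9 + 73*i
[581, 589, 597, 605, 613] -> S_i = 581 + 8*i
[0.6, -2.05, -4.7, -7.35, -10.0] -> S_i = 0.60 + -2.65*i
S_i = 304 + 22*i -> [304, 326, 348, 370, 392]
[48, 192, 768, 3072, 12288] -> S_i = 48*4^i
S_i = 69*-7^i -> [69, -483, 3381, -23667, 165669]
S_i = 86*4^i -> [86, 344, 1376, 5504, 22016]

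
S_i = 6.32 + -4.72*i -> [6.32, 1.6, -3.12, -7.84, -12.56]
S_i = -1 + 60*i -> [-1, 59, 119, 179, 239]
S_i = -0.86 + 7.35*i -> [-0.86, 6.49, 13.84, 21.19, 28.54]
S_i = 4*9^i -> [4, 36, 324, 2916, 26244]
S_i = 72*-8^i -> [72, -576, 4608, -36864, 294912]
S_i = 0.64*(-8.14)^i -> [0.64, -5.21, 42.41, -345.19, 2809.81]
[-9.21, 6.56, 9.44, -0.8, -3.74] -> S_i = Random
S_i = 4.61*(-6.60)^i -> [4.61, -30.43, 200.81, -1325.36, 8747.35]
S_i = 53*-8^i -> [53, -424, 3392, -27136, 217088]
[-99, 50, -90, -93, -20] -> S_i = Random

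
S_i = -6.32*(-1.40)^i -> [-6.32, 8.85, -12.39, 17.34, -24.28]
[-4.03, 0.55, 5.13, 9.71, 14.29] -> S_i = -4.03 + 4.58*i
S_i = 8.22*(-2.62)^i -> [8.22, -21.54, 56.43, -147.83, 387.33]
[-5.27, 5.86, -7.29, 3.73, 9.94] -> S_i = Random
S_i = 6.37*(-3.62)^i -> [6.37, -23.06, 83.48, -302.18, 1093.89]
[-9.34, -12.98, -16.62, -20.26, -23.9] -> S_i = -9.34 + -3.64*i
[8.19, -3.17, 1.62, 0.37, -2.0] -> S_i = Random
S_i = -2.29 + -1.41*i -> [-2.29, -3.7, -5.11, -6.52, -7.93]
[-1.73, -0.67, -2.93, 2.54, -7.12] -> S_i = Random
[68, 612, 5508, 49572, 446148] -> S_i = 68*9^i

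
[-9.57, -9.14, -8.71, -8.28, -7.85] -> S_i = -9.57 + 0.43*i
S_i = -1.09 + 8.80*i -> [-1.09, 7.71, 16.51, 25.31, 34.11]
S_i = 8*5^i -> [8, 40, 200, 1000, 5000]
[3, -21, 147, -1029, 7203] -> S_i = 3*-7^i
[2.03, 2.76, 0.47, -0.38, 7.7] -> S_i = Random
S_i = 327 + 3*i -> [327, 330, 333, 336, 339]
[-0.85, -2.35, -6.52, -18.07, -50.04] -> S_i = -0.85*2.77^i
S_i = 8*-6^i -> [8, -48, 288, -1728, 10368]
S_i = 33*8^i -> [33, 264, 2112, 16896, 135168]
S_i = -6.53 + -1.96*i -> [-6.53, -8.49, -10.45, -12.41, -14.37]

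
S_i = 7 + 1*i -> [7, 8, 9, 10, 11]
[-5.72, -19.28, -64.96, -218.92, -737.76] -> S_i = -5.72*3.37^i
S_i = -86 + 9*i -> [-86, -77, -68, -59, -50]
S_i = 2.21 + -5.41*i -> [2.21, -3.2, -8.61, -14.02, -19.43]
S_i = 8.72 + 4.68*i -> [8.72, 13.4, 18.08, 22.76, 27.44]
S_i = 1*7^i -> [1, 7, 49, 343, 2401]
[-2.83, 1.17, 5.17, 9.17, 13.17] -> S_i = -2.83 + 4.00*i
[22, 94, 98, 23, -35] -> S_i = Random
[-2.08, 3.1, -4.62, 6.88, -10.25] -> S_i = -2.08*(-1.49)^i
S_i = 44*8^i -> [44, 352, 2816, 22528, 180224]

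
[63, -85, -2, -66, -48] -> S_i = Random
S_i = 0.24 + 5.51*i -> [0.24, 5.75, 11.26, 16.77, 22.28]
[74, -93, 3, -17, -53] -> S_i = Random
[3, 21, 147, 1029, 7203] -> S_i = 3*7^i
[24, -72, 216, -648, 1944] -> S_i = 24*-3^i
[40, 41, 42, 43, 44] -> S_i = 40 + 1*i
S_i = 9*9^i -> [9, 81, 729, 6561, 59049]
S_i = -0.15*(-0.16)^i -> [-0.15, 0.02, -0.0, 0.0, -0.0]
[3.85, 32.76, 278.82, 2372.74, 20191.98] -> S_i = 3.85*8.51^i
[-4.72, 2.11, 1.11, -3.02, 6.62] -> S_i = Random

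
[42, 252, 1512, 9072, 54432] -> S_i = 42*6^i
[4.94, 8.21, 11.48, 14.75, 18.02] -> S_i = 4.94 + 3.27*i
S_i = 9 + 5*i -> [9, 14, 19, 24, 29]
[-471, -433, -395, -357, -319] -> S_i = -471 + 38*i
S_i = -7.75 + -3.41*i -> [-7.75, -11.16, -14.57, -17.98, -21.39]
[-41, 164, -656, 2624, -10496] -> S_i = -41*-4^i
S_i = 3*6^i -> [3, 18, 108, 648, 3888]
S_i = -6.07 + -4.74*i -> [-6.07, -10.81, -15.55, -20.29, -25.03]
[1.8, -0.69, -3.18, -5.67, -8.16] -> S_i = 1.80 + -2.49*i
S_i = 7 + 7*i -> [7, 14, 21, 28, 35]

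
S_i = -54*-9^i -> [-54, 486, -4374, 39366, -354294]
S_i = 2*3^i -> [2, 6, 18, 54, 162]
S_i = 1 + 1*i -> [1, 2, 3, 4, 5]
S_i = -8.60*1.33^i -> [-8.6, -11.44, -15.21, -20.23, -26.91]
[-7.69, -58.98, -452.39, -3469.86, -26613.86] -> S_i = -7.69*7.67^i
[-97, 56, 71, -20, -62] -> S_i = Random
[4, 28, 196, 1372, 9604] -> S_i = 4*7^i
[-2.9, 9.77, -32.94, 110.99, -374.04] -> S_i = -2.90*(-3.37)^i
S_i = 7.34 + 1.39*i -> [7.34, 8.73, 10.12, 11.51, 12.9]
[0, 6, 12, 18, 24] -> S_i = 0 + 6*i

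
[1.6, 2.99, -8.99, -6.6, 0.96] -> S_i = Random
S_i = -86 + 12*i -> [-86, -74, -62, -50, -38]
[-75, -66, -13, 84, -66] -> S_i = Random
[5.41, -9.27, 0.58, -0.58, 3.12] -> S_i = Random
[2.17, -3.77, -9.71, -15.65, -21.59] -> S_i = 2.17 + -5.94*i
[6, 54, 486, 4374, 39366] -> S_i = 6*9^i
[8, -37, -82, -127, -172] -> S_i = 8 + -45*i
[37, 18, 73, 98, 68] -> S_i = Random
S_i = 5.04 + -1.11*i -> [5.04, 3.93, 2.82, 1.71, 0.6]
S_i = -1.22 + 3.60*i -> [-1.22, 2.38, 5.98, 9.58, 13.18]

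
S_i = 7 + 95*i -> [7, 102, 197, 292, 387]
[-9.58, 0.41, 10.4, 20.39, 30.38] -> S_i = -9.58 + 9.99*i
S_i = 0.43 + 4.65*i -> [0.43, 5.08, 9.73, 14.38, 19.03]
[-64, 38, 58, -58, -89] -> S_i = Random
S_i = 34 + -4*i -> [34, 30, 26, 22, 18]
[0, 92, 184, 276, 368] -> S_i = 0 + 92*i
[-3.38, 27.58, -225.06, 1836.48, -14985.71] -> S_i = -3.38*(-8.16)^i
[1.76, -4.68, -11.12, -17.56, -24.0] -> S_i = 1.76 + -6.44*i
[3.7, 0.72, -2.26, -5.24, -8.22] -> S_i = 3.70 + -2.98*i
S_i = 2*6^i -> [2, 12, 72, 432, 2592]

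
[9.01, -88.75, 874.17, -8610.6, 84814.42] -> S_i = 9.01*(-9.85)^i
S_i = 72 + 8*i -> [72, 80, 88, 96, 104]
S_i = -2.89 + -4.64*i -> [-2.89, -7.53, -12.17, -16.81, -21.45]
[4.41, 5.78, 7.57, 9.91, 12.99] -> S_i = 4.41*1.31^i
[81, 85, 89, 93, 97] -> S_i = 81 + 4*i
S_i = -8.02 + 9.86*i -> [-8.02, 1.84, 11.7, 21.56, 31.42]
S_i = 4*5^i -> [4, 20, 100, 500, 2500]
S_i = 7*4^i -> [7, 28, 112, 448, 1792]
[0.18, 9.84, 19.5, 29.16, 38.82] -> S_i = 0.18 + 9.66*i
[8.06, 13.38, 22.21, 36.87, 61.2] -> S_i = 8.06*1.66^i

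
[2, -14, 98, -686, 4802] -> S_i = 2*-7^i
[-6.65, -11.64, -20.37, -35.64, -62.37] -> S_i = -6.65*1.75^i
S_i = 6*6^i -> [6, 36, 216, 1296, 7776]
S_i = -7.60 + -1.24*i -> [-7.6, -8.84, -10.08, -11.32, -12.56]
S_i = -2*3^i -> [-2, -6, -18, -54, -162]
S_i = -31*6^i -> [-31, -186, -1116, -6696, -40176]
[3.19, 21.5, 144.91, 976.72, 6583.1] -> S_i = 3.19*6.74^i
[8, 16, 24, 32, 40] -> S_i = 8 + 8*i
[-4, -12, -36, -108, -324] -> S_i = -4*3^i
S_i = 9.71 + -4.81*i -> [9.71, 4.9, 0.09, -4.72, -9.53]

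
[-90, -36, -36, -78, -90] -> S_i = Random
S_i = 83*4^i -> [83, 332, 1328, 5312, 21248]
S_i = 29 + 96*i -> [29, 125, 221, 317, 413]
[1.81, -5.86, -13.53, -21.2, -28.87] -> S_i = 1.81 + -7.67*i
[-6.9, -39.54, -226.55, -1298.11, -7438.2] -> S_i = -6.90*5.73^i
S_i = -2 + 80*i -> [-2, 78, 158, 238, 318]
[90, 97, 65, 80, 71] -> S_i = Random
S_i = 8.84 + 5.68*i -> [8.84, 14.52, 20.2, 25.88, 31.56]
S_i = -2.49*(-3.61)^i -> [-2.49, 8.99, -32.45, 117.14, -422.89]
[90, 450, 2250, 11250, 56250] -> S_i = 90*5^i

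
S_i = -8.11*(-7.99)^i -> [-8.11, 64.8, -517.74, 4136.77, -33052.78]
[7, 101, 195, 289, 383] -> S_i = 7 + 94*i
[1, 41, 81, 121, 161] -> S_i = 1 + 40*i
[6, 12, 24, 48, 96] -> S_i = 6*2^i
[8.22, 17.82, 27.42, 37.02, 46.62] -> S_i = 8.22 + 9.60*i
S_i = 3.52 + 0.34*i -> [3.52, 3.86, 4.2, 4.54, 4.88]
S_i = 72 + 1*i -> [72, 73, 74, 75, 76]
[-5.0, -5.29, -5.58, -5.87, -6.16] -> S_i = -5.00 + -0.29*i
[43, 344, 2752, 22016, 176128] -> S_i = 43*8^i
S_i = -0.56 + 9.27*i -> [-0.56, 8.71, 17.98, 27.25, 36.52]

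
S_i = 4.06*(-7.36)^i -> [4.06, -29.88, 219.93, -1618.67, 11913.44]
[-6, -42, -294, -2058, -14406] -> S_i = -6*7^i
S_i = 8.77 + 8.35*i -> [8.77, 17.12, 25.47, 33.82, 42.17]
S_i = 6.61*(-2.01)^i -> [6.61, -13.29, 26.71, -53.68, 107.89]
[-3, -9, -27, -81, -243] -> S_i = -3*3^i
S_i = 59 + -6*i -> [59, 53, 47, 41, 35]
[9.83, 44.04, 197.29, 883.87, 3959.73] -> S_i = 9.83*4.48^i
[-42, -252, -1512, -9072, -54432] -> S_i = -42*6^i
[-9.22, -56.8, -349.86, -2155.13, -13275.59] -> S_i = -9.22*6.16^i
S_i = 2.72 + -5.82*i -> [2.72, -3.1, -8.92, -14.74, -20.56]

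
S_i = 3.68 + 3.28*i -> [3.68, 6.96, 10.24, 13.52, 16.8]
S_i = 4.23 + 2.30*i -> [4.23, 6.53, 8.83, 11.13, 13.43]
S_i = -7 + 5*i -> [-7, -2, 3, 8, 13]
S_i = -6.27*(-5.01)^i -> [-6.27, 31.41, -157.38, 788.46, -3950.19]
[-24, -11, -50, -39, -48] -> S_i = Random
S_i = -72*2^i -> [-72, -144, -288, -576, -1152]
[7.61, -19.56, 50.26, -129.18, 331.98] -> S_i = 7.61*(-2.57)^i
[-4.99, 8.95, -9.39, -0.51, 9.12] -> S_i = Random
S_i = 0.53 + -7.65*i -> [0.53, -7.12, -14.77, -22.42, -30.07]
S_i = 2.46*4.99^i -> [2.46, 12.28, 61.25, 305.66, 1525.24]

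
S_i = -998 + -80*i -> [-998, -1078, -1158, -1238, -1318]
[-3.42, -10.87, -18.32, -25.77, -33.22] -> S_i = -3.42 + -7.45*i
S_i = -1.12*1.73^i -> [-1.12, -1.94, -3.35, -5.8, -10.03]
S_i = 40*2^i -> [40, 80, 160, 320, 640]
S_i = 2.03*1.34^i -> [2.03, 2.72, 3.65, 4.88, 6.55]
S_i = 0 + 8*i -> [0, 8, 16, 24, 32]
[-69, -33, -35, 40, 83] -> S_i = Random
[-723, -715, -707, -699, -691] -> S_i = -723 + 8*i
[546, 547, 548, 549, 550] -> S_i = 546 + 1*i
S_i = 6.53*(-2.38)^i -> [6.53, -15.54, 36.99, -88.03, 209.52]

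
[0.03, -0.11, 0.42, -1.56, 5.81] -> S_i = 0.03*(-3.73)^i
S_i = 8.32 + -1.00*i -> [8.32, 7.32, 6.32, 5.32, 4.32]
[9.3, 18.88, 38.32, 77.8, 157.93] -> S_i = 9.30*2.03^i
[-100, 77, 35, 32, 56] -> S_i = Random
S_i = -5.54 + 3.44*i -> [-5.54, -2.1, 1.34, 4.78, 8.22]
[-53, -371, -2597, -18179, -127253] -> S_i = -53*7^i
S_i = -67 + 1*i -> [-67, -66, -65, -64, -63]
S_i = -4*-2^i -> [-4, 8, -16, 32, -64]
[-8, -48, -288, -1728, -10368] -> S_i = -8*6^i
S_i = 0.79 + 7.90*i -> [0.79, 8.69, 16.59, 24.49, 32.39]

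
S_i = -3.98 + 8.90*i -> [-3.98, 4.92, 13.82, 22.72, 31.62]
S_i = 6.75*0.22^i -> [6.75, 1.48, 0.33, 0.07, 0.02]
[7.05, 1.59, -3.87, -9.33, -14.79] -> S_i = 7.05 + -5.46*i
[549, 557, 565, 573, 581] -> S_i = 549 + 8*i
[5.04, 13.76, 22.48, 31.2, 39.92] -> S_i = 5.04 + 8.72*i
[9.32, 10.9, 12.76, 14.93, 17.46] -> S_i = 9.32*1.17^i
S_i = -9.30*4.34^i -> [-9.3, -40.36, -175.17, -760.24, -3299.45]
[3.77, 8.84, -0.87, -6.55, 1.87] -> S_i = Random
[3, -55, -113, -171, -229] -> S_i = 3 + -58*i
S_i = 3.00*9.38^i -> [3.0, 28.14, 263.95, 2475.88, 23223.76]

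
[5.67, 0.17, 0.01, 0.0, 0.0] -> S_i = 5.67*0.03^i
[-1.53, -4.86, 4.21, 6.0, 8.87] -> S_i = Random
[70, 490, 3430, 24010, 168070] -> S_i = 70*7^i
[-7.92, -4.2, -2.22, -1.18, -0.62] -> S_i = -7.92*0.53^i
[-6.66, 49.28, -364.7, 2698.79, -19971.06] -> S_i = -6.66*(-7.40)^i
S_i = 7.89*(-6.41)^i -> [7.89, -50.57, 324.19, -2078.03, 13320.15]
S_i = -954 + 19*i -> [-954, -935, -916, -897, -878]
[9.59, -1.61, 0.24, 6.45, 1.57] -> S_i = Random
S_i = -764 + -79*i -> [-764, -843, -922, -1001, -1080]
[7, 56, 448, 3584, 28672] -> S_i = 7*8^i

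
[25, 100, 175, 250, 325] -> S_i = 25 + 75*i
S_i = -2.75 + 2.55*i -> [-2.75, -0.2, 2.35, 4.9, 7.45]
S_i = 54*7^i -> [54, 378, 2646, 18522, 129654]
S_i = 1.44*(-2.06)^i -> [1.44, -2.97, 6.11, -12.59, 25.93]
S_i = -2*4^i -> [-2, -8, -32, -128, -512]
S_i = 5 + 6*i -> [5, 11, 17, 23, 29]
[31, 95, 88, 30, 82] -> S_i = Random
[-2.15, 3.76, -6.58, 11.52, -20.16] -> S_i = -2.15*(-1.75)^i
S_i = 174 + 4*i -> [174, 178, 182, 186, 190]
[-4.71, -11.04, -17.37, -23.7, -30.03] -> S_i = -4.71 + -6.33*i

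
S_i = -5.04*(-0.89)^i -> [-5.04, 4.49, -3.99, 3.55, -3.16]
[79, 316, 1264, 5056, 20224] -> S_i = 79*4^i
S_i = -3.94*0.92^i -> [-3.94, -3.62, -3.33, -3.07, -2.82]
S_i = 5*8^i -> [5, 40, 320, 2560, 20480]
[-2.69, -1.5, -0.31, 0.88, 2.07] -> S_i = -2.69 + 1.19*i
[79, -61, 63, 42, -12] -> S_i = Random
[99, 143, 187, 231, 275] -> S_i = 99 + 44*i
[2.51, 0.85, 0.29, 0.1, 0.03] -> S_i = 2.51*0.34^i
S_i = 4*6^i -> [4, 24, 144, 864, 5184]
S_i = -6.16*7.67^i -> [-6.16, -47.25, -362.39, -2779.5, -21318.77]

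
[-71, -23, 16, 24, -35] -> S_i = Random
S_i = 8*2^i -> [8, 16, 32, 64, 128]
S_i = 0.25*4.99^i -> [0.25, 1.25, 6.23, 31.06, 155.0]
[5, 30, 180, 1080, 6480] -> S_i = 5*6^i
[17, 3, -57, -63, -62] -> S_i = Random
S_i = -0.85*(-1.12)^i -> [-0.85, 0.95, -1.07, 1.19, -1.34]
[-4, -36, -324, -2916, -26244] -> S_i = -4*9^i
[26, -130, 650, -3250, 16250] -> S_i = 26*-5^i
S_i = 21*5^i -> [21, 105, 525, 2625, 13125]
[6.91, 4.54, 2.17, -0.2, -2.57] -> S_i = 6.91 + -2.37*i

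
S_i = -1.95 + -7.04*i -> [-1.95, -8.99, -16.03, -23.07, -30.11]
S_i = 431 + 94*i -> [431, 525, 619, 713, 807]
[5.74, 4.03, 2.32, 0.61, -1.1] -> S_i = 5.74 + -1.71*i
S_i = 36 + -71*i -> [36, -35, -106, -177, -248]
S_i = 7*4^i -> [7, 28, 112, 448, 1792]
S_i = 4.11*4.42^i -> [4.11, 18.17, 80.29, 354.9, 1568.67]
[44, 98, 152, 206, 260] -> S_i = 44 + 54*i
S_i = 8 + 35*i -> [8, 43, 78, 113, 148]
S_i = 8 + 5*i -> [8, 13, 18, 23, 28]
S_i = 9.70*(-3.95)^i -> [9.7, -38.32, 151.34, -597.81, 2361.35]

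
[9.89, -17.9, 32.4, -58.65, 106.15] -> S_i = 9.89*(-1.81)^i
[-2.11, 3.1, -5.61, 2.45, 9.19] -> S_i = Random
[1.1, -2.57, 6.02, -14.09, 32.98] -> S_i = 1.10*(-2.34)^i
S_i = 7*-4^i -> [7, -28, 112, -448, 1792]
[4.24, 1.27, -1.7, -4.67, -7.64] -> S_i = 4.24 + -2.97*i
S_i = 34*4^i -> [34, 136, 544, 2176, 8704]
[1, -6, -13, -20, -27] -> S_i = 1 + -7*i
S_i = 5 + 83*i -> [5, 88, 171, 254, 337]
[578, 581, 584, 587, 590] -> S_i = 578 + 3*i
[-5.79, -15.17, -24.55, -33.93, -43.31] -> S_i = -5.79 + -9.38*i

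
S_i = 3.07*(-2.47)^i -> [3.07, -7.58, 18.73, -46.26, 114.27]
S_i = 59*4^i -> [59, 236, 944, 3776, 15104]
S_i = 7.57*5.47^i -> [7.57, 41.41, 226.5, 1238.96, 6777.12]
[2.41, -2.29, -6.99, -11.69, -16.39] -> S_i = 2.41 + -4.70*i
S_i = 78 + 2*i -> [78, 80, 82, 84, 86]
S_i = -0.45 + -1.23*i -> [-0.45, -1.68, -2.91, -4.14, -5.37]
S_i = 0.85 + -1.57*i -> [0.85, -0.72, -2.29, -3.86, -5.43]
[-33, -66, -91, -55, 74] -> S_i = Random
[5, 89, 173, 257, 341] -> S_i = 5 + 84*i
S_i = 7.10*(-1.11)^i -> [7.1, -7.88, 8.75, -9.71, 10.78]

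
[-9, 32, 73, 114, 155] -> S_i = -9 + 41*i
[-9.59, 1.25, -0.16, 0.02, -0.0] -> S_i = -9.59*(-0.13)^i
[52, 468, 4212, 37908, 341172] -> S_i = 52*9^i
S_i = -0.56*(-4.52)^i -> [-0.56, 2.53, -11.44, 51.71, -233.74]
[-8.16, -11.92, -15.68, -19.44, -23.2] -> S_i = -8.16 + -3.76*i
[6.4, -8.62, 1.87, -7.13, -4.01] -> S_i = Random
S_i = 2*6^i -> [2, 12, 72, 432, 2592]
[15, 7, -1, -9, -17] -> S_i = 15 + -8*i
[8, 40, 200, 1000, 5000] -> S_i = 8*5^i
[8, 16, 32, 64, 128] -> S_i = 8*2^i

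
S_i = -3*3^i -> [-3, -9, -27, -81, -243]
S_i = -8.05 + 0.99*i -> [-8.05, -7.06, -6.07, -5.08, -4.09]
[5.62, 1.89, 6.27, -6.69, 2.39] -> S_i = Random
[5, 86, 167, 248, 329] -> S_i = 5 + 81*i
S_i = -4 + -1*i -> [-4, -5, -6, -7, -8]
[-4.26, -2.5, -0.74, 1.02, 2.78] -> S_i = -4.26 + 1.76*i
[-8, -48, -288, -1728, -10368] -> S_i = -8*6^i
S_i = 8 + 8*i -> [8, 16, 24, 32, 40]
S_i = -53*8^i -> [-53, -424, -3392, -27136, -217088]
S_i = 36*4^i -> [36, 144, 576, 2304, 9216]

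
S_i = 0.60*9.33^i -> [0.6, 5.6, 52.23, 487.3, 4546.51]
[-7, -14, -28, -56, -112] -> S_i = -7*2^i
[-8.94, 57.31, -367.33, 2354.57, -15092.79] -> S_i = -8.94*(-6.41)^i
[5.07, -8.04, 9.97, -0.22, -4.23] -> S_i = Random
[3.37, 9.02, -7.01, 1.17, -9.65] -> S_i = Random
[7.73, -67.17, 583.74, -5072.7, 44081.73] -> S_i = 7.73*(-8.69)^i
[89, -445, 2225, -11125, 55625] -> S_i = 89*-5^i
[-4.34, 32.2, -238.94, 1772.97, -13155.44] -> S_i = -4.34*(-7.42)^i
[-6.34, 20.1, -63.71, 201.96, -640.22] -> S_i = -6.34*(-3.17)^i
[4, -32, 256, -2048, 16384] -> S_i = 4*-8^i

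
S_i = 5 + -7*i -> [5, -2, -9, -16, -23]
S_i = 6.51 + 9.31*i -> [6.51, 15.82, 25.13, 34.44, 43.75]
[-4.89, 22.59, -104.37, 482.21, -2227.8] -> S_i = -4.89*(-4.62)^i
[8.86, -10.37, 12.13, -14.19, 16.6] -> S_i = 8.86*(-1.17)^i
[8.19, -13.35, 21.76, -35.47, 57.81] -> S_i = 8.19*(-1.63)^i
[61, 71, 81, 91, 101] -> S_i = 61 + 10*i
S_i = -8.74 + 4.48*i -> [-8.74, -4.26, 0.22, 4.7, 9.18]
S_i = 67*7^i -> [67, 469, 3283, 22981, 160867]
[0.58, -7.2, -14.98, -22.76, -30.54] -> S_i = 0.58 + -7.78*i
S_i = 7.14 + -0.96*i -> [7.14, 6.18, 5.22, 4.26, 3.3]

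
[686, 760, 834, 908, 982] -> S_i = 686 + 74*i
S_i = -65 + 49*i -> [-65, -16, 33, 82, 131]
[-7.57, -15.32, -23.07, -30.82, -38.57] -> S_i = -7.57 + -7.75*i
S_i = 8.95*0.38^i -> [8.95, 3.4, 1.29, 0.49, 0.19]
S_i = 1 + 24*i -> [1, 25, 49, 73, 97]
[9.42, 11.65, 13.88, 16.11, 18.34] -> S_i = 9.42 + 2.23*i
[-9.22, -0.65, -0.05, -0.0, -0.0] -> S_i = -9.22*0.07^i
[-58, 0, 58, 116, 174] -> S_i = -58 + 58*i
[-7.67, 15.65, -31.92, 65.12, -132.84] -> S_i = -7.67*(-2.04)^i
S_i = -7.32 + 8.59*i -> [-7.32, 1.27, 9.86, 18.45, 27.04]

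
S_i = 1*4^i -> [1, 4, 16, 64, 256]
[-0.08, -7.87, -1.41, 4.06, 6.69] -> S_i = Random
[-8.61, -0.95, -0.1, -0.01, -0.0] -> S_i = -8.61*0.11^i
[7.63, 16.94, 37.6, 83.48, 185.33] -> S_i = 7.63*2.22^i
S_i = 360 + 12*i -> [360, 372, 384, 396, 408]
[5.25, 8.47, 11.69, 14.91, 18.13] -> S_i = 5.25 + 3.22*i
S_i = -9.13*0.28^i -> [-9.13, -2.56, -0.72, -0.2, -0.06]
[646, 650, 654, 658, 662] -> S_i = 646 + 4*i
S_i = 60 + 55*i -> [60, 115, 170, 225, 280]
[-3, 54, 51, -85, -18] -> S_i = Random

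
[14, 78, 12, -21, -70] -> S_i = Random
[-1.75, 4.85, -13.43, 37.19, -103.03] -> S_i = -1.75*(-2.77)^i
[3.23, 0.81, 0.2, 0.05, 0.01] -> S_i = 3.23*0.25^i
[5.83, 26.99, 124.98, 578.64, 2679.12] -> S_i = 5.83*4.63^i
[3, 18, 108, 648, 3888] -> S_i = 3*6^i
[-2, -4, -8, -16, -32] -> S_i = -2*2^i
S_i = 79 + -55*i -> [79, 24, -31, -86, -141]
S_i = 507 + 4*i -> [507, 511, 515, 519, 523]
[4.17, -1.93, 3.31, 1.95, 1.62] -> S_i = Random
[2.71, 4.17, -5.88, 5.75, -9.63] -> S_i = Random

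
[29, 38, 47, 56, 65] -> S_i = 29 + 9*i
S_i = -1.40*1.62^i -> [-1.4, -2.27, -3.67, -5.95, -9.64]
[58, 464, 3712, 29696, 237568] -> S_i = 58*8^i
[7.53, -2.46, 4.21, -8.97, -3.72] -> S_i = Random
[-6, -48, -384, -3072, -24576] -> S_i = -6*8^i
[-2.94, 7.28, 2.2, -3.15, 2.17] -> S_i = Random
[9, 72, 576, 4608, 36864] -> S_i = 9*8^i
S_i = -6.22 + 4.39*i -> [-6.22, -1.83, 2.56, 6.95, 11.34]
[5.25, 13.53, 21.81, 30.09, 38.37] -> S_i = 5.25 + 8.28*i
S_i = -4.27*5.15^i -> [-4.27, -21.99, -113.25, -583.24, -3003.7]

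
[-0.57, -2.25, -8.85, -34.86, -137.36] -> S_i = -0.57*3.94^i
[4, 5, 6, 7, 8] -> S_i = 4 + 1*i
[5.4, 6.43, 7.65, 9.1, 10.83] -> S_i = 5.40*1.19^i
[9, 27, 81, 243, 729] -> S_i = 9*3^i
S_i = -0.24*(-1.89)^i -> [-0.24, 0.45, -0.86, 1.62, -3.06]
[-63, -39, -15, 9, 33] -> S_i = -63 + 24*i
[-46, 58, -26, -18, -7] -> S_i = Random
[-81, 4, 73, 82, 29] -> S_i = Random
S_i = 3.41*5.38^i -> [3.41, 18.35, 98.7, 531.01, 2856.82]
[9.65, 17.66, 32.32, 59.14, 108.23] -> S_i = 9.65*1.83^i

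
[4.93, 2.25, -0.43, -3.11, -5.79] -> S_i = 4.93 + -2.68*i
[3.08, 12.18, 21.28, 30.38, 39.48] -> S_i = 3.08 + 9.10*i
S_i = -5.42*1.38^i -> [-5.42, -7.48, -10.32, -14.24, -19.66]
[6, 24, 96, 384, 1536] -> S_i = 6*4^i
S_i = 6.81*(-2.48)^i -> [6.81, -16.89, 41.88, -103.87, 257.6]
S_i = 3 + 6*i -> [3, 9, 15, 21, 27]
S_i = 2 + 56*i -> [2, 58, 114, 170, 226]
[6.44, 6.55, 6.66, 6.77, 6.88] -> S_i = 6.44 + 0.11*i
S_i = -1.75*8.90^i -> [-1.75, -15.58, -138.62, -1233.7, -10979.89]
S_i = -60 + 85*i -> [-60, 25, 110, 195, 280]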